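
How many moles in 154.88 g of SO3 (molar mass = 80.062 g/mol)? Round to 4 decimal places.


n = mass / M
n = 154.88 / 80.062
n = 1.93450076 mol, rounded to 4 dp:

1.9345 mol


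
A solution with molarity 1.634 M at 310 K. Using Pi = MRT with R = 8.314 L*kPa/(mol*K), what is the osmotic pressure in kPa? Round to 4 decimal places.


Osmotic pressure (van't Hoff): Pi = M*R*T.
RT = 8.314 * 310 = 2577.34
Pi = 1.634 * 2577.34
Pi = 4211.37356 kPa, rounded to 4 dp:

4211.3736 kPa


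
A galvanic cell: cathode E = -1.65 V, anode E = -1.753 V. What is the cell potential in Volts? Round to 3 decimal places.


Standard cell potential: E_cell = E_cathode - E_anode.
E_cell = -1.65 - (-1.753)
E_cell = 0.103 V, rounded to 3 dp:

0.103 V


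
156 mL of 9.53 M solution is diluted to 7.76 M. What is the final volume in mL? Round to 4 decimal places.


Dilution: M1*V1 = M2*V2, solve for V2.
V2 = M1*V1 / M2
V2 = 9.53 * 156 / 7.76
V2 = 1486.68 / 7.76
V2 = 191.58247423 mL, rounded to 4 dp:

191.5825 mL


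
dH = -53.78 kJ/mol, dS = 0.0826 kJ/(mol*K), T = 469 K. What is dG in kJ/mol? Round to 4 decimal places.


Gibbs: dG = dH - T*dS (consistent units, dS already in kJ/(mol*K)).
T*dS = 469 * 0.0826 = 38.7394
dG = -53.78 - (38.7394)
dG = -92.5194 kJ/mol, rounded to 4 dp:

-92.5194 kJ/mol


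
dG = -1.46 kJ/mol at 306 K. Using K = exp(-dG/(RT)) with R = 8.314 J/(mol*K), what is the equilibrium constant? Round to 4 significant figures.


dG is in kJ/mol; multiply by 1000 to match R in J/(mol*K).
RT = 8.314 * 306 = 2544.084 J/mol
exponent = -dG*1000 / (RT) = -(-1.46*1000) / 2544.084 = 0.57388042
K = exp(0.57388042)
K = 1.775142, rounded to 4 significant figures:

1.775


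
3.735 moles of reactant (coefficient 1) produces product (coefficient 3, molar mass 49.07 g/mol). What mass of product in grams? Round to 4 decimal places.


Use the coefficient ratio to convert reactant moles to product moles, then multiply by the product's molar mass.
moles_P = moles_R * (coeff_P / coeff_R) = 3.735 * (3/1) = 11.205
mass_P = moles_P * M_P = 11.205 * 49.07
mass_P = 549.82935 g, rounded to 4 dp:

549.8294 g


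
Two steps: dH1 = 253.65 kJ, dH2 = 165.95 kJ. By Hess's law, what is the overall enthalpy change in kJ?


Hess's law: enthalpy is a state function, so add the step enthalpies.
dH_total = dH1 + dH2 = 253.65 + (165.95)
dH_total = 419.6 kJ:

419.60 kJ


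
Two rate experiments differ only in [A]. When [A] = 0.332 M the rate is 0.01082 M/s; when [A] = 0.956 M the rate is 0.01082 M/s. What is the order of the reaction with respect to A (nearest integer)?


Rate is proportional to [A]^n, so rate2/rate1 = ([A]2/[A]1)^n. Take logs to solve for n.
rate2/rate1 = 0.01082 / 0.01082 = 1.0
[A]2/[A]1 = 0.956 / 0.332 = 2.8795
n = ln(1.0) / ln(2.8795) = 0.0
Nearest integer order:

0


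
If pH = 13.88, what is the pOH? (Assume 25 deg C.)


At 25 deg C, pH + pOH = 14.
pOH = 14 - pH = 14 - 13.88
pOH = 0.12:

0.12


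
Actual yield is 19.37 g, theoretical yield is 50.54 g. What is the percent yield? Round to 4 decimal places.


% yield = 100 * actual / theoretical
% yield = 100 * 19.37 / 50.54
% yield = 38.32607835 %, rounded to 4 dp:

38.3261 %


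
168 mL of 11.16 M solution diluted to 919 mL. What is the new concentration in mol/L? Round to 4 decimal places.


Dilution: M1*V1 = M2*V2, solve for M2.
M2 = M1*V1 / V2
M2 = 11.16 * 168 / 919
M2 = 1874.88 / 919
M2 = 2.04013058 mol/L, rounded to 4 dp:

2.0401 mol/L


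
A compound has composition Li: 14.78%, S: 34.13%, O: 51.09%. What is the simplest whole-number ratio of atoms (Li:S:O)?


Assume 100 g of compound, divide each mass% by atomic mass to get moles, then normalize by the smallest to get a raw atom ratio.
Moles per 100 g: Li: 14.78/6.941 = 2.1294, S: 34.13/32.065 = 1.0644, O: 51.09/15.999 = 3.1933
Raw ratio (divide by min = 1.0644): Li: 2.001, S: 1.0, O: 3.0
Multiply by 1 to clear fractions: Li: 2.001 ~= 2, S: 1.0 ~= 1, O: 3.0 ~= 3
Reduce by GCD to get the simplest whole-number ratio:

2:1:3


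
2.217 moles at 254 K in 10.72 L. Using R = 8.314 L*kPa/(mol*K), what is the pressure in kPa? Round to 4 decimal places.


PV = nRT, solve for P = nRT / V.
nRT = 2.217 * 8.314 * 254 = 4681.7631
P = 4681.7631 / 10.72
P = 436.73163246 kPa, rounded to 4 dp:

436.7316 kPa


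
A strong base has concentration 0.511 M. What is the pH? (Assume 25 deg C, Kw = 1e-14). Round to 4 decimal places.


A strong base dissociates completely, so [OH-] equals the given concentration.
pOH = -log10([OH-]) = -log10(0.511) = 0.291579
pH = 14 - pOH = 14 - 0.291579
pH = 13.708421, rounded to 4 dp:

13.7084


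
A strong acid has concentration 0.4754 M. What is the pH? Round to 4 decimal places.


A strong acid dissociates completely, so [H+] equals the given concentration.
pH = -log10([H+]) = -log10(0.4754)
pH = 0.32294082, rounded to 4 dp:

0.3229


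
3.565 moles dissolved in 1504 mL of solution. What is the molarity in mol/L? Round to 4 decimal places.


Convert volume to liters: V_L = V_mL / 1000.
V_L = 1504 / 1000 = 1.504 L
M = n / V_L = 3.565 / 1.504
M = 2.37034574 mol/L, rounded to 4 dp:

2.3703 mol/L


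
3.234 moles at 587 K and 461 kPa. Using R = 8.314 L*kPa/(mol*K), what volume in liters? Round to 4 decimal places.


PV = nRT, solve for V = nRT / P.
nRT = 3.234 * 8.314 * 587 = 15782.9484
V = 15782.9484 / 461
V = 34.23633059 L, rounded to 4 dp:

34.2363 L


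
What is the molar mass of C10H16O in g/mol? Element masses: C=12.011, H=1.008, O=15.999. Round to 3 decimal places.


M = sum(count * atomic_mass) over atoms.
M = 10*12.011 + 16*1.008 + 1*15.999
M = 120.11 + 16.128 + 15.999
M = 152.237 g/mol, rounded to 3 dp:

152.237 g/mol


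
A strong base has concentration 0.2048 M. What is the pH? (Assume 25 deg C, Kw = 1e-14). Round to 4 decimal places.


A strong base dissociates completely, so [OH-] equals the given concentration.
pOH = -log10([OH-]) = -log10(0.2048) = 0.68867
pH = 14 - pOH = 14 - 0.68867
pH = 13.31133, rounded to 4 dp:

13.3113


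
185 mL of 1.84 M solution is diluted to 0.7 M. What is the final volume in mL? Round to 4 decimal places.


Dilution: M1*V1 = M2*V2, solve for V2.
V2 = M1*V1 / M2
V2 = 1.84 * 185 / 0.7
V2 = 340.4 / 0.7
V2 = 486.28571429 mL, rounded to 4 dp:

486.2857 mL


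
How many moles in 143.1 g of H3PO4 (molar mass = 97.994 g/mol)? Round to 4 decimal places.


n = mass / M
n = 143.1 / 97.994
n = 1.46029349 mol, rounded to 4 dp:

1.4603 mol


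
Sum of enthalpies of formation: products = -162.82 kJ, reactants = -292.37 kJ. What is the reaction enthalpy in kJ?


dH_rxn = sum(dH_f products) - sum(dH_f reactants)
dH_rxn = -162.82 - (-292.37)
dH_rxn = 129.55 kJ:

129.55 kJ


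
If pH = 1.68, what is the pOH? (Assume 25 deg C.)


At 25 deg C, pH + pOH = 14.
pOH = 14 - pH = 14 - 1.68
pOH = 12.32:

12.32


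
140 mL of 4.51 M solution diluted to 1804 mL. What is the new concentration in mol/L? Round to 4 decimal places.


Dilution: M1*V1 = M2*V2, solve for M2.
M2 = M1*V1 / V2
M2 = 4.51 * 140 / 1804
M2 = 631.4 / 1804
M2 = 0.35 mol/L, rounded to 4 dp:

0.3500 mol/L


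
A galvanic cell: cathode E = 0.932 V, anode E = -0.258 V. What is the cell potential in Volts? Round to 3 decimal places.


Standard cell potential: E_cell = E_cathode - E_anode.
E_cell = 0.932 - (-0.258)
E_cell = 1.19 V, rounded to 3 dp:

1.190 V


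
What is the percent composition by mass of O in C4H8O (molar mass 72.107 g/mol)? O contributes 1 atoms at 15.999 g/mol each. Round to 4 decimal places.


pct = 100 * (n_elem * M_elem) / M_total
mass_contribution = 1 * 15.999 = 15.999 g/mol
pct = 100 * 15.999 / 72.107
pct = 22.18785971 %, rounded to 4 dp:

22.1879 %


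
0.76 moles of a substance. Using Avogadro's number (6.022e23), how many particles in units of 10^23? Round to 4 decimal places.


N = n * NA, then divide by 1e23 for the requested units.
N / 1e23 = n * 6.022
N / 1e23 = 0.76 * 6.022
N / 1e23 = 4.57672, rounded to 4 dp:

4.5767


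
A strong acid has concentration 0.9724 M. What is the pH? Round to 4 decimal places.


A strong acid dissociates completely, so [H+] equals the given concentration.
pH = -log10([H+]) = -log10(0.9724)
pH = 0.01215505, rounded to 4 dp:

0.0122


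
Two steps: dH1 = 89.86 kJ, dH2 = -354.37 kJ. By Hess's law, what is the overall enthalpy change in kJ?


Hess's law: enthalpy is a state function, so add the step enthalpies.
dH_total = dH1 + dH2 = 89.86 + (-354.37)
dH_total = -264.51 kJ:

-264.51 kJ


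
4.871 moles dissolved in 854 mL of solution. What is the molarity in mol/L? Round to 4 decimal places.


Convert volume to liters: V_L = V_mL / 1000.
V_L = 854 / 1000 = 0.854 L
M = n / V_L = 4.871 / 0.854
M = 5.70374707 mol/L, rounded to 4 dp:

5.7037 mol/L


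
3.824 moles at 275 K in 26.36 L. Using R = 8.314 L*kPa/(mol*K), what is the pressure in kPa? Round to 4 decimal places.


PV = nRT, solve for P = nRT / V.
nRT = 3.824 * 8.314 * 275 = 8743.0024
P = 8743.0024 / 26.36
P = 331.67687405 kPa, rounded to 4 dp:

331.6769 kPa


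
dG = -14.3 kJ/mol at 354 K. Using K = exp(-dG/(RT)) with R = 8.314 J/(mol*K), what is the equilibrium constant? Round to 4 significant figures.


dG is in kJ/mol; multiply by 1000 to match R in J/(mol*K).
RT = 8.314 * 354 = 2943.156 J/mol
exponent = -dG*1000 / (RT) = -(-14.3*1000) / 2943.156 = 4.85872988
K = exp(4.85872988)
K = 128.86043, rounded to 4 significant figures:

128.9


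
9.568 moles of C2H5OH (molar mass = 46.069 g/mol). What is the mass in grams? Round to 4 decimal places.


mass = n * M
mass = 9.568 * 46.069
mass = 440.788192 g, rounded to 4 dp:

440.7882 g


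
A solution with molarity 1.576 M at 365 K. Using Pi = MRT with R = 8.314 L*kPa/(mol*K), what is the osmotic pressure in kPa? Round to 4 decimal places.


Osmotic pressure (van't Hoff): Pi = M*R*T.
RT = 8.314 * 365 = 3034.61
Pi = 1.576 * 3034.61
Pi = 4782.54536 kPa, rounded to 4 dp:

4782.5454 kPa


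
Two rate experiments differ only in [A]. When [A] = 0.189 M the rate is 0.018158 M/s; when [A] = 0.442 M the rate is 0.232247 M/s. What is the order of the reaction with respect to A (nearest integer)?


Rate is proportional to [A]^n, so rate2/rate1 = ([A]2/[A]1)^n. Take logs to solve for n.
rate2/rate1 = 0.232247 / 0.018158 = 12.7903
[A]2/[A]1 = 0.442 / 0.189 = 2.3386
n = ln(12.7903) / ln(2.3386) = 3.0
Nearest integer order:

3


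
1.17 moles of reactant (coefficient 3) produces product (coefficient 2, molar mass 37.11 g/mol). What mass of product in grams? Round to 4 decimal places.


Use the coefficient ratio to convert reactant moles to product moles, then multiply by the product's molar mass.
moles_P = moles_R * (coeff_P / coeff_R) = 1.17 * (2/3) = 0.78
mass_P = moles_P * M_P = 0.78 * 37.11
mass_P = 28.9458 g, rounded to 4 dp:

28.9458 g


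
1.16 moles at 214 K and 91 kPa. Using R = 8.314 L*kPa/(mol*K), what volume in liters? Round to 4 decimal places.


PV = nRT, solve for V = nRT / P.
nRT = 1.16 * 8.314 * 214 = 2063.8674
V = 2063.8674 / 91
V = 22.67986154 L, rounded to 4 dp:

22.6799 L


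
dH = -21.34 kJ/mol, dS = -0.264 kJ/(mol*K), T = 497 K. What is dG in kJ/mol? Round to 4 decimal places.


Gibbs: dG = dH - T*dS (consistent units, dS already in kJ/(mol*K)).
T*dS = 497 * -0.264 = -131.208
dG = -21.34 - (-131.208)
dG = 109.868 kJ/mol, rounded to 4 dp:

109.8680 kJ/mol


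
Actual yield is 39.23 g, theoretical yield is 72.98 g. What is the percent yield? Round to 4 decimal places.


% yield = 100 * actual / theoretical
% yield = 100 * 39.23 / 72.98
% yield = 53.75445327 %, rounded to 4 dp:

53.7545 %


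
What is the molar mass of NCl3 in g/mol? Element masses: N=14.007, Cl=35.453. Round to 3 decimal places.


M = sum(count * atomic_mass) over atoms.
M = 1*14.007 + 3*35.453
M = 14.007 + 106.359
M = 120.366 g/mol, rounded to 3 dp:

120.366 g/mol


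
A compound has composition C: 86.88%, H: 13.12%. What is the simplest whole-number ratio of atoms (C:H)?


Assume 100 g of compound, divide each mass% by atomic mass to get moles, then normalize by the smallest to get a raw atom ratio.
Moles per 100 g: C: 86.88/12.011 = 7.2334, H: 13.12/1.008 = 13.0159
Raw ratio (divide by min = 7.2334): C: 1.0, H: 1.799
Multiply by 5 to clear fractions: C: 5.0 ~= 5, H: 8.997 ~= 9
Reduce by GCD to get the simplest whole-number ratio:

5:9


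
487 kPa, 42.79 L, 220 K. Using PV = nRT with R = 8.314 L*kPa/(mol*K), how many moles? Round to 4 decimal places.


PV = nRT, solve for n = PV / (RT).
PV = 487 * 42.79 = 20838.73
RT = 8.314 * 220 = 1829.08
n = 20838.73 / 1829.08
n = 11.39301179 mol, rounded to 4 dp:

11.3930 mol


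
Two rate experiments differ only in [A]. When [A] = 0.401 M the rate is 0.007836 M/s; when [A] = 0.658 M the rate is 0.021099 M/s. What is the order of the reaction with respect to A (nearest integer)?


Rate is proportional to [A]^n, so rate2/rate1 = ([A]2/[A]1)^n. Take logs to solve for n.
rate2/rate1 = 0.021099 / 0.007836 = 2.6926
[A]2/[A]1 = 0.658 / 0.401 = 1.6409
n = ln(2.6926) / ln(1.6409) = 2.0
Nearest integer order:

2


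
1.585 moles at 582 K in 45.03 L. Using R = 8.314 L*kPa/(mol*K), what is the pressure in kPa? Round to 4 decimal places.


PV = nRT, solve for P = nRT / V.
nRT = 1.585 * 8.314 * 582 = 7669.4156
P = 7669.4156 / 45.03
P = 170.3179125 kPa, rounded to 4 dp:

170.3179 kPa


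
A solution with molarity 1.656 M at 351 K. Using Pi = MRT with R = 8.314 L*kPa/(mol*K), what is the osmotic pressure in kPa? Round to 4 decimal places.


Osmotic pressure (van't Hoff): Pi = M*R*T.
RT = 8.314 * 351 = 2918.214
Pi = 1.656 * 2918.214
Pi = 4832.562384 kPa, rounded to 4 dp:

4832.5624 kPa


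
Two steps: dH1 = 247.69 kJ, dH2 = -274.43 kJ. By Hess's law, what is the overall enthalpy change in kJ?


Hess's law: enthalpy is a state function, so add the step enthalpies.
dH_total = dH1 + dH2 = 247.69 + (-274.43)
dH_total = -26.74 kJ:

-26.74 kJ


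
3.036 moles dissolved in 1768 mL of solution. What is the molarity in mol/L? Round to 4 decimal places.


Convert volume to liters: V_L = V_mL / 1000.
V_L = 1768 / 1000 = 1.768 L
M = n / V_L = 3.036 / 1.768
M = 1.71719457 mol/L, rounded to 4 dp:

1.7172 mol/L


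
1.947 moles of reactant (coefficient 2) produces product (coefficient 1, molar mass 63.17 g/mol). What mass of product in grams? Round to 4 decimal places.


Use the coefficient ratio to convert reactant moles to product moles, then multiply by the product's molar mass.
moles_P = moles_R * (coeff_P / coeff_R) = 1.947 * (1/2) = 0.9735
mass_P = moles_P * M_P = 0.9735 * 63.17
mass_P = 61.495995 g, rounded to 4 dp:

61.4960 g


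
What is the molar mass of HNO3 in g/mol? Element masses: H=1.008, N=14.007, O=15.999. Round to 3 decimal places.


M = sum(count * atomic_mass) over atoms.
M = 1*1.008 + 1*14.007 + 3*15.999
M = 1.008 + 14.007 + 47.997
M = 63.012 g/mol, rounded to 3 dp:

63.012 g/mol


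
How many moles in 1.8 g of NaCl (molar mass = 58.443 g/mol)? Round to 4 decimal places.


n = mass / M
n = 1.8 / 58.443
n = 0.03079924 mol, rounded to 4 dp:

0.0308 mol


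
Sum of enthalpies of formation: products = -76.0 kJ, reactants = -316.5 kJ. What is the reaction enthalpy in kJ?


dH_rxn = sum(dH_f products) - sum(dH_f reactants)
dH_rxn = -76.0 - (-316.5)
dH_rxn = 240.5 kJ:

240.50 kJ


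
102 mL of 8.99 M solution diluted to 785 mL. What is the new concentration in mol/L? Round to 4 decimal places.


Dilution: M1*V1 = M2*V2, solve for M2.
M2 = M1*V1 / V2
M2 = 8.99 * 102 / 785
M2 = 916.98 / 785
M2 = 1.16812739 mol/L, rounded to 4 dp:

1.1681 mol/L


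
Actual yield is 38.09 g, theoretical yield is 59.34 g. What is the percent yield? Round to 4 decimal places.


% yield = 100 * actual / theoretical
% yield = 100 * 38.09 / 59.34
% yield = 64.18941692 %, rounded to 4 dp:

64.1894 %


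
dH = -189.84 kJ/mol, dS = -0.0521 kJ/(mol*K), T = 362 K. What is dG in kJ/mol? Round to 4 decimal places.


Gibbs: dG = dH - T*dS (consistent units, dS already in kJ/(mol*K)).
T*dS = 362 * -0.0521 = -18.8602
dG = -189.84 - (-18.8602)
dG = -170.9798 kJ/mol, rounded to 4 dp:

-170.9798 kJ/mol


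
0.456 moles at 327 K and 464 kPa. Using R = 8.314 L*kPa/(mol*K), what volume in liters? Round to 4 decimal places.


PV = nRT, solve for V = nRT / P.
nRT = 0.456 * 8.314 * 327 = 1239.7172
V = 1239.7172 / 464
V = 2.67180431 L, rounded to 4 dp:

2.6718 L


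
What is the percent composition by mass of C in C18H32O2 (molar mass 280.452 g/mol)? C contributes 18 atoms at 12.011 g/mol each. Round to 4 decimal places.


pct = 100 * (n_elem * M_elem) / M_total
mass_contribution = 18 * 12.011 = 216.198 g/mol
pct = 100 * 216.198 / 280.452
pct = 77.08912755 %, rounded to 4 dp:

77.0891 %


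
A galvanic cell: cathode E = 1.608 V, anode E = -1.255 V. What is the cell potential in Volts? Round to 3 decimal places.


Standard cell potential: E_cell = E_cathode - E_anode.
E_cell = 1.608 - (-1.255)
E_cell = 2.863 V, rounded to 3 dp:

2.863 V


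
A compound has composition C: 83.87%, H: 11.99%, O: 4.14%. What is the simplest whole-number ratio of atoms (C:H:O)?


Assume 100 g of compound, divide each mass% by atomic mass to get moles, then normalize by the smallest to get a raw atom ratio.
Moles per 100 g: C: 83.87/12.011 = 6.9828, H: 11.99/1.008 = 11.8948, O: 4.14/15.999 = 0.2588
Raw ratio (divide by min = 0.2588): C: 26.985, H: 45.968, O: 1.0
Multiply by 1 to clear fractions: C: 26.985 ~= 27, H: 45.968 ~= 46, O: 1.0 ~= 1
Reduce by GCD to get the simplest whole-number ratio:

27:46:1


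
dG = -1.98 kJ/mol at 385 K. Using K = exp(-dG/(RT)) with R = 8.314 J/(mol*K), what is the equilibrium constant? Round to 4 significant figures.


dG is in kJ/mol; multiply by 1000 to match R in J/(mol*K).
RT = 8.314 * 385 = 3200.89 J/mol
exponent = -dG*1000 / (RT) = -(-1.98*1000) / 3200.89 = 0.61857796
K = exp(0.61857796)
K = 1.8562865, rounded to 4 significant figures:

1.856


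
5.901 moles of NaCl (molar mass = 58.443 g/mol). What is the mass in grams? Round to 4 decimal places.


mass = n * M
mass = 5.901 * 58.443
mass = 344.872143 g, rounded to 4 dp:

344.8721 g


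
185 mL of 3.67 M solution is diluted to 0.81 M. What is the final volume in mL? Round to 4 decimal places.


Dilution: M1*V1 = M2*V2, solve for V2.
V2 = M1*V1 / M2
V2 = 3.67 * 185 / 0.81
V2 = 678.95 / 0.81
V2 = 838.20987654 mL, rounded to 4 dp:

838.2099 mL


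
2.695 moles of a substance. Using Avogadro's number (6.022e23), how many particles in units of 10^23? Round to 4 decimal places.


N = n * NA, then divide by 1e23 for the requested units.
N / 1e23 = n * 6.022
N / 1e23 = 2.695 * 6.022
N / 1e23 = 16.22929, rounded to 4 dp:

16.2293


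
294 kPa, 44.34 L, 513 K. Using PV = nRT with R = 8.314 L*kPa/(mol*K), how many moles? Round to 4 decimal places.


PV = nRT, solve for n = PV / (RT).
PV = 294 * 44.34 = 13035.96
RT = 8.314 * 513 = 4265.082
n = 13035.96 / 4265.082
n = 3.05643831 mol, rounded to 4 dp:

3.0564 mol


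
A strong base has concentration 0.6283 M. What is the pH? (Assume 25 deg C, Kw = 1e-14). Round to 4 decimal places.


A strong base dissociates completely, so [OH-] equals the given concentration.
pOH = -log10([OH-]) = -log10(0.6283) = 0.201833
pH = 14 - pOH = 14 - 0.201833
pH = 13.798167, rounded to 4 dp:

13.7982


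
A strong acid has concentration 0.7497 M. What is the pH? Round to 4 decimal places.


A strong acid dissociates completely, so [H+] equals the given concentration.
pH = -log10([H+]) = -log10(0.7497)
pH = 0.12511249, rounded to 4 dp:

0.1251


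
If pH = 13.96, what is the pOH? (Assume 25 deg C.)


At 25 deg C, pH + pOH = 14.
pOH = 14 - pH = 14 - 13.96
pOH = 0.04:

0.04


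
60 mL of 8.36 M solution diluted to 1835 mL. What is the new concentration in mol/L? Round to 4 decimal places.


Dilution: M1*V1 = M2*V2, solve for M2.
M2 = M1*V1 / V2
M2 = 8.36 * 60 / 1835
M2 = 501.6 / 1835
M2 = 0.2733515 mol/L, rounded to 4 dp:

0.2734 mol/L


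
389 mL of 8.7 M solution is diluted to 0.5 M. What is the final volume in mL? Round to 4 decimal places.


Dilution: M1*V1 = M2*V2, solve for V2.
V2 = M1*V1 / M2
V2 = 8.7 * 389 / 0.5
V2 = 3384.3 / 0.5
V2 = 6768.6 mL, rounded to 4 dp:

6768.6000 mL


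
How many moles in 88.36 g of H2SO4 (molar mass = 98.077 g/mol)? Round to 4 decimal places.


n = mass / M
n = 88.36 / 98.077
n = 0.90092478 mol, rounded to 4 dp:

0.9009 mol


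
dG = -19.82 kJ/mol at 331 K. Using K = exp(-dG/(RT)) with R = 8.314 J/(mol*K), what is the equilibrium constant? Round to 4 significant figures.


dG is in kJ/mol; multiply by 1000 to match R in J/(mol*K).
RT = 8.314 * 331 = 2751.934 J/mol
exponent = -dG*1000 / (RT) = -(-19.82*1000) / 2751.934 = 7.20220761
K = exp(7.20220761)
K = 1342.391, rounded to 4 significant figures:

1342


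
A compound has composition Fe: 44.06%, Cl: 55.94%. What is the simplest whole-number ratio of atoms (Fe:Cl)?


Assume 100 g of compound, divide each mass% by atomic mass to get moles, then normalize by the smallest to get a raw atom ratio.
Moles per 100 g: Fe: 44.06/55.845 = 0.789, Cl: 55.94/35.453 = 1.5779
Raw ratio (divide by min = 0.789): Fe: 1.0, Cl: 2.0
Multiply by 1 to clear fractions: Fe: 1.0 ~= 1, Cl: 2.0 ~= 2
Reduce by GCD to get the simplest whole-number ratio:

1:2


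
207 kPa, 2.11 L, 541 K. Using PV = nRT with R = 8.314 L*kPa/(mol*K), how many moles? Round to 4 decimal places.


PV = nRT, solve for n = PV / (RT).
PV = 207 * 2.11 = 436.77
RT = 8.314 * 541 = 4497.874
n = 436.77 / 4497.874
n = 0.09710588 mol, rounded to 4 dp:

0.0971 mol


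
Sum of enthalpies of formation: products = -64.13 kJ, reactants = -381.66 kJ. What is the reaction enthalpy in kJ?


dH_rxn = sum(dH_f products) - sum(dH_f reactants)
dH_rxn = -64.13 - (-381.66)
dH_rxn = 317.53 kJ:

317.53 kJ


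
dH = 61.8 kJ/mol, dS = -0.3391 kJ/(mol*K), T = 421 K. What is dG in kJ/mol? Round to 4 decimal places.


Gibbs: dG = dH - T*dS (consistent units, dS already in kJ/(mol*K)).
T*dS = 421 * -0.3391 = -142.7611
dG = 61.8 - (-142.7611)
dG = 204.5611 kJ/mol, rounded to 4 dp:

204.5611 kJ/mol


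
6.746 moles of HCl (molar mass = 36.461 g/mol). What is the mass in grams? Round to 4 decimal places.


mass = n * M
mass = 6.746 * 36.461
mass = 245.965906 g, rounded to 4 dp:

245.9659 g


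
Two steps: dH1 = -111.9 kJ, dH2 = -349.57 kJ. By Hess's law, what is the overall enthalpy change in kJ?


Hess's law: enthalpy is a state function, so add the step enthalpies.
dH_total = dH1 + dH2 = -111.9 + (-349.57)
dH_total = -461.47 kJ:

-461.47 kJ


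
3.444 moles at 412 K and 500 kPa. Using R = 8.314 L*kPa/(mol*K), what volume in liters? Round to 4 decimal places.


PV = nRT, solve for V = nRT / P.
nRT = 3.444 * 8.314 * 412 = 11796.9674
V = 11796.9674 / 500
V = 23.5939348 L, rounded to 4 dp:

23.5939 L


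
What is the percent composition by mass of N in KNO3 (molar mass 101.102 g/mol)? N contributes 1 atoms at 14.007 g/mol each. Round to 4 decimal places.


pct = 100 * (n_elem * M_elem) / M_total
mass_contribution = 1 * 14.007 = 14.007 g/mol
pct = 100 * 14.007 / 101.102
pct = 13.85432533 %, rounded to 4 dp:

13.8543 %


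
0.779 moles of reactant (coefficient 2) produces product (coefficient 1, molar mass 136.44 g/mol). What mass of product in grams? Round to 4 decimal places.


Use the coefficient ratio to convert reactant moles to product moles, then multiply by the product's molar mass.
moles_P = moles_R * (coeff_P / coeff_R) = 0.779 * (1/2) = 0.3895
mass_P = moles_P * M_P = 0.3895 * 136.44
mass_P = 53.14338 g, rounded to 4 dp:

53.1434 g


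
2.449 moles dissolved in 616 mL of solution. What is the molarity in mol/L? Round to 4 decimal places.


Convert volume to liters: V_L = V_mL / 1000.
V_L = 616 / 1000 = 0.616 L
M = n / V_L = 2.449 / 0.616
M = 3.97564935 mol/L, rounded to 4 dp:

3.9756 mol/L


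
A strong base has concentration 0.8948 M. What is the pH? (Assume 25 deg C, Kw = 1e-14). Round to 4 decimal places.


A strong base dissociates completely, so [OH-] equals the given concentration.
pOH = -log10([OH-]) = -log10(0.8948) = 0.048274
pH = 14 - pOH = 14 - 0.048274
pH = 13.951726, rounded to 4 dp:

13.9517


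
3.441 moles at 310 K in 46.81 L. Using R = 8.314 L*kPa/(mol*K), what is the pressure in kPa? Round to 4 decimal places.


PV = nRT, solve for P = nRT / V.
nRT = 3.441 * 8.314 * 310 = 8868.6269
P = 8868.6269 / 46.81
P = 189.46009186 kPa, rounded to 4 dp:

189.4601 kPa


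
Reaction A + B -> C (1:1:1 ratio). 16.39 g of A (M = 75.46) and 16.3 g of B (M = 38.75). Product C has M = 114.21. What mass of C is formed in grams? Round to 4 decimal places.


Find moles of each reactant; the smaller value is the limiting reagent in a 1:1:1 reaction, so moles_C equals moles of the limiter.
n_A = mass_A / M_A = 16.39 / 75.46 = 0.217201 mol
n_B = mass_B / M_B = 16.3 / 38.75 = 0.420645 mol
Limiting reagent: A (smaller), n_limiting = 0.217201 mol
mass_C = n_limiting * M_C = 0.217201 * 114.21
mass_C = 24.80652621 g, rounded to 4 dp:

24.8065 g


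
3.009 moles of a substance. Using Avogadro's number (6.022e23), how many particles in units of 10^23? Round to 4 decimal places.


N = n * NA, then divide by 1e23 for the requested units.
N / 1e23 = n * 6.022
N / 1e23 = 3.009 * 6.022
N / 1e23 = 18.120198, rounded to 4 dp:

18.1202


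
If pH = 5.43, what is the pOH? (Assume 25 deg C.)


At 25 deg C, pH + pOH = 14.
pOH = 14 - pH = 14 - 5.43
pOH = 8.57:

8.57


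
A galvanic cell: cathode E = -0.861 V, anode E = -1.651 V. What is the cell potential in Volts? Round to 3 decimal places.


Standard cell potential: E_cell = E_cathode - E_anode.
E_cell = -0.861 - (-1.651)
E_cell = 0.79 V, rounded to 3 dp:

0.790 V


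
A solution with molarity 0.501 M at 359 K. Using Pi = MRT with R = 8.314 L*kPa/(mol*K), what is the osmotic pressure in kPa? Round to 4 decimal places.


Osmotic pressure (van't Hoff): Pi = M*R*T.
RT = 8.314 * 359 = 2984.726
Pi = 0.501 * 2984.726
Pi = 1495.347726 kPa, rounded to 4 dp:

1495.3477 kPa


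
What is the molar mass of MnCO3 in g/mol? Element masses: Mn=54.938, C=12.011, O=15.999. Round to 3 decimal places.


M = sum(count * atomic_mass) over atoms.
M = 1*54.938 + 1*12.011 + 3*15.999
M = 54.938 + 12.011 + 47.997
M = 114.946 g/mol, rounded to 3 dp:

114.946 g/mol


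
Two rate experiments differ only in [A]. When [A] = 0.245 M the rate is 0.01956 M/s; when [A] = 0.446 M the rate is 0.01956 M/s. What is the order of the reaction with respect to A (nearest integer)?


Rate is proportional to [A]^n, so rate2/rate1 = ([A]2/[A]1)^n. Take logs to solve for n.
rate2/rate1 = 0.01956 / 0.01956 = 1.0
[A]2/[A]1 = 0.446 / 0.245 = 1.8204
n = ln(1.0) / ln(1.8204) = 0.0
Nearest integer order:

0


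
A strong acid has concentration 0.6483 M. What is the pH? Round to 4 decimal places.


A strong acid dissociates completely, so [H+] equals the given concentration.
pH = -log10([H+]) = -log10(0.6483)
pH = 0.18822398, rounded to 4 dp:

0.1882


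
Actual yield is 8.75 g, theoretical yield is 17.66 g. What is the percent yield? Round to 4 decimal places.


% yield = 100 * actual / theoretical
% yield = 100 * 8.75 / 17.66
% yield = 49.54699887 %, rounded to 4 dp:

49.5470 %


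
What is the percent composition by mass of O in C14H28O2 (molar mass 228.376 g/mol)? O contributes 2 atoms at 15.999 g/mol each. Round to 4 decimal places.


pct = 100 * (n_elem * M_elem) / M_total
mass_contribution = 2 * 15.999 = 31.998 g/mol
pct = 100 * 31.998 / 228.376
pct = 14.01110449 %, rounded to 4 dp:

14.0111 %


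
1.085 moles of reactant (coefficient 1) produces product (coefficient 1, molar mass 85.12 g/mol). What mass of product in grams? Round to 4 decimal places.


Use the coefficient ratio to convert reactant moles to product moles, then multiply by the product's molar mass.
moles_P = moles_R * (coeff_P / coeff_R) = 1.085 * (1/1) = 1.085
mass_P = moles_P * M_P = 1.085 * 85.12
mass_P = 92.3552 g, rounded to 4 dp:

92.3552 g


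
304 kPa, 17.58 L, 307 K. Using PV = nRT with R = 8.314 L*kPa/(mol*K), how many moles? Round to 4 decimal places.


PV = nRT, solve for n = PV / (RT).
PV = 304 * 17.58 = 5344.32
RT = 8.314 * 307 = 2552.398
n = 5344.32 / 2552.398
n = 2.09384273 mol, rounded to 4 dp:

2.0938 mol


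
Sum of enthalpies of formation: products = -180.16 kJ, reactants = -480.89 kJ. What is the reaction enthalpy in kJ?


dH_rxn = sum(dH_f products) - sum(dH_f reactants)
dH_rxn = -180.16 - (-480.89)
dH_rxn = 300.73 kJ:

300.73 kJ


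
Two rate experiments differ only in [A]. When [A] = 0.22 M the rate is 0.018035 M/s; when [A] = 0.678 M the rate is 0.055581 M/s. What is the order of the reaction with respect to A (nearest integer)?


Rate is proportional to [A]^n, so rate2/rate1 = ([A]2/[A]1)^n. Take logs to solve for n.
rate2/rate1 = 0.055581 / 0.018035 = 3.0818
[A]2/[A]1 = 0.678 / 0.22 = 3.0818
n = ln(3.0818) / ln(3.0818) = 1.0
Nearest integer order:

1


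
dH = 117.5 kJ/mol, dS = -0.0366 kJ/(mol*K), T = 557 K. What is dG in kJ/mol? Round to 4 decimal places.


Gibbs: dG = dH - T*dS (consistent units, dS already in kJ/(mol*K)).
T*dS = 557 * -0.0366 = -20.3862
dG = 117.5 - (-20.3862)
dG = 137.8862 kJ/mol, rounded to 4 dp:

137.8862 kJ/mol


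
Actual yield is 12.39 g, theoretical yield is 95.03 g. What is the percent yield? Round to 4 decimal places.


% yield = 100 * actual / theoretical
% yield = 100 * 12.39 / 95.03
% yield = 13.037988 %, rounded to 4 dp:

13.0380 %


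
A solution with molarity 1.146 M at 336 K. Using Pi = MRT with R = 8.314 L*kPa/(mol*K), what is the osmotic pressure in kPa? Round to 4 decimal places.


Osmotic pressure (van't Hoff): Pi = M*R*T.
RT = 8.314 * 336 = 2793.504
Pi = 1.146 * 2793.504
Pi = 3201.355584 kPa, rounded to 4 dp:

3201.3556 kPa


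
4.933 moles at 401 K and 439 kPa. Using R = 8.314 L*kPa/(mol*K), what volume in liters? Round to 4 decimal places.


PV = nRT, solve for V = nRT / P.
nRT = 4.933 * 8.314 * 401 = 16446.1978
V = 16446.1978 / 439
V = 37.46286515 L, rounded to 4 dp:

37.4629 L


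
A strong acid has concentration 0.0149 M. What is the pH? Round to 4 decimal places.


A strong acid dissociates completely, so [H+] equals the given concentration.
pH = -log10([H+]) = -log10(0.0149)
pH = 1.82681373, rounded to 4 dp:

1.8268


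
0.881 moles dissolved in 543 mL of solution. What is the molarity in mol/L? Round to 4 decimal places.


Convert volume to liters: V_L = V_mL / 1000.
V_L = 543 / 1000 = 0.543 L
M = n / V_L = 0.881 / 0.543
M = 1.62246777 mol/L, rounded to 4 dp:

1.6225 mol/L


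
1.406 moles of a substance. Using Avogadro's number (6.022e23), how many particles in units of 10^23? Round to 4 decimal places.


N = n * NA, then divide by 1e23 for the requested units.
N / 1e23 = n * 6.022
N / 1e23 = 1.406 * 6.022
N / 1e23 = 8.466932, rounded to 4 dp:

8.4669


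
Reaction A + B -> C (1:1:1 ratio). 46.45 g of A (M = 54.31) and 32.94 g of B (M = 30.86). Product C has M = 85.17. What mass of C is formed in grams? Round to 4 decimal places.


Find moles of each reactant; the smaller value is the limiting reagent in a 1:1:1 reaction, so moles_C equals moles of the limiter.
n_A = mass_A / M_A = 46.45 / 54.31 = 0.855275 mol
n_B = mass_B / M_B = 32.94 / 30.86 = 1.067401 mol
Limiting reagent: A (smaller), n_limiting = 0.855275 mol
mass_C = n_limiting * M_C = 0.855275 * 85.17
mass_C = 72.84377175 g, rounded to 4 dp:

72.8438 g


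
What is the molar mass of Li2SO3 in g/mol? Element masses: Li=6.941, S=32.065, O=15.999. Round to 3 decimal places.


M = sum(count * atomic_mass) over atoms.
M = 2*6.941 + 1*32.065 + 3*15.999
M = 13.882 + 32.065 + 47.997
M = 93.944 g/mol, rounded to 3 dp:

93.944 g/mol


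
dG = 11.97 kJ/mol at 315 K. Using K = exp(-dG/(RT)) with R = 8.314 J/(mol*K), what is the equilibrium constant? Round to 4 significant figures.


dG is in kJ/mol; multiply by 1000 to match R in J/(mol*K).
RT = 8.314 * 315 = 2618.91 J/mol
exponent = -dG*1000 / (RT) = -(11.97*1000) / 2618.91 = -4.5706038
K = exp(-4.5706038)
K = 0.010351707, rounded to 4 significant figures:

0.01035


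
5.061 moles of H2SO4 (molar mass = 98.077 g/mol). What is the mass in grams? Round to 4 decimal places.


mass = n * M
mass = 5.061 * 98.077
mass = 496.367697 g, rounded to 4 dp:

496.3677 g


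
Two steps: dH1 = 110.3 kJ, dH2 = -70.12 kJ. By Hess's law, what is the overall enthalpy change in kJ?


Hess's law: enthalpy is a state function, so add the step enthalpies.
dH_total = dH1 + dH2 = 110.3 + (-70.12)
dH_total = 40.18 kJ:

40.18 kJ


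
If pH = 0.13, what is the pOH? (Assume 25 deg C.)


At 25 deg C, pH + pOH = 14.
pOH = 14 - pH = 14 - 0.13
pOH = 13.87:

13.87


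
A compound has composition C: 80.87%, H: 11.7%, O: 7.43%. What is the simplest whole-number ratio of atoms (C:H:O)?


Assume 100 g of compound, divide each mass% by atomic mass to get moles, then normalize by the smallest to get a raw atom ratio.
Moles per 100 g: C: 80.87/12.011 = 6.733, H: 11.7/1.008 = 11.6071, O: 7.43/15.999 = 0.4644
Raw ratio (divide by min = 0.4644): C: 14.498, H: 24.994, O: 1.0
Multiply by 2 to clear fractions: C: 28.996 ~= 29, H: 49.987 ~= 50, O: 2.0 ~= 2
Reduce by GCD to get the simplest whole-number ratio:

29:50:2


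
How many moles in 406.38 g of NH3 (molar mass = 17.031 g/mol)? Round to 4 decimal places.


n = mass / M
n = 406.38 / 17.031
n = 23.86119429 mol, rounded to 4 dp:

23.8612 mol


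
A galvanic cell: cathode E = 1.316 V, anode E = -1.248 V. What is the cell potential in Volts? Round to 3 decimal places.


Standard cell potential: E_cell = E_cathode - E_anode.
E_cell = 1.316 - (-1.248)
E_cell = 2.564 V, rounded to 3 dp:

2.564 V


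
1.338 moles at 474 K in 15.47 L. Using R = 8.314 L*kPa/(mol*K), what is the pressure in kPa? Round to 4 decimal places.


PV = nRT, solve for P = nRT / V.
nRT = 1.338 * 8.314 * 474 = 5272.8386
P = 5272.8386 / 15.47
P = 340.84283129 kPa, rounded to 4 dp:

340.8428 kPa


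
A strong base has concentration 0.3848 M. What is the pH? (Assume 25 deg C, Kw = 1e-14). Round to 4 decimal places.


A strong base dissociates completely, so [OH-] equals the given concentration.
pOH = -log10([OH-]) = -log10(0.3848) = 0.414765
pH = 14 - pOH = 14 - 0.414765
pH = 13.585235, rounded to 4 dp:

13.5852


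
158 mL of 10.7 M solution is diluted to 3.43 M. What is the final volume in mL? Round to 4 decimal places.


Dilution: M1*V1 = M2*V2, solve for V2.
V2 = M1*V1 / M2
V2 = 10.7 * 158 / 3.43
V2 = 1690.6 / 3.43
V2 = 492.88629738 mL, rounded to 4 dp:

492.8863 mL


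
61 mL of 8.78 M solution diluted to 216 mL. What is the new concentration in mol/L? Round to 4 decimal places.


Dilution: M1*V1 = M2*V2, solve for M2.
M2 = M1*V1 / V2
M2 = 8.78 * 61 / 216
M2 = 535.58 / 216
M2 = 2.47953704 mol/L, rounded to 4 dp:

2.4795 mol/L


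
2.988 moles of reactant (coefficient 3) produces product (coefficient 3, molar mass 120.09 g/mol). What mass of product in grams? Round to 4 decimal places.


Use the coefficient ratio to convert reactant moles to product moles, then multiply by the product's molar mass.
moles_P = moles_R * (coeff_P / coeff_R) = 2.988 * (3/3) = 2.988
mass_P = moles_P * M_P = 2.988 * 120.09
mass_P = 358.82892 g, rounded to 4 dp:

358.8289 g


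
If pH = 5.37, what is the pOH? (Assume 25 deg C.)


At 25 deg C, pH + pOH = 14.
pOH = 14 - pH = 14 - 5.37
pOH = 8.63:

8.63


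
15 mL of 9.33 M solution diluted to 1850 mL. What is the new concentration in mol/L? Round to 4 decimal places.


Dilution: M1*V1 = M2*V2, solve for M2.
M2 = M1*V1 / V2
M2 = 9.33 * 15 / 1850
M2 = 139.95 / 1850
M2 = 0.07564865 mol/L, rounded to 4 dp:

0.0756 mol/L


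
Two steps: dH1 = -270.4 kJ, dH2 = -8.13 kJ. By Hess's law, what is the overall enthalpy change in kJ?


Hess's law: enthalpy is a state function, so add the step enthalpies.
dH_total = dH1 + dH2 = -270.4 + (-8.13)
dH_total = -278.53 kJ:

-278.53 kJ


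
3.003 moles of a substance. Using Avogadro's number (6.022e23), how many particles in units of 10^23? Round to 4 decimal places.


N = n * NA, then divide by 1e23 for the requested units.
N / 1e23 = n * 6.022
N / 1e23 = 3.003 * 6.022
N / 1e23 = 18.084066, rounded to 4 dp:

18.0841


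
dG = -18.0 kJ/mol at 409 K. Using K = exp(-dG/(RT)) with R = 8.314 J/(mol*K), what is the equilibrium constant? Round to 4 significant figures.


dG is in kJ/mol; multiply by 1000 to match R in J/(mol*K).
RT = 8.314 * 409 = 3400.426 J/mol
exponent = -dG*1000 / (RT) = -(-18.0*1000) / 3400.426 = 5.29345441
K = exp(5.29345441)
K = 199.02977, rounded to 4 significant figures:

199.0


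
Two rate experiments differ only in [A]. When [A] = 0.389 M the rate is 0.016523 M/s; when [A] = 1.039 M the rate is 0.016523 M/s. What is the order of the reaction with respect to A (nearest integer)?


Rate is proportional to [A]^n, so rate2/rate1 = ([A]2/[A]1)^n. Take logs to solve for n.
rate2/rate1 = 0.016523 / 0.016523 = 1.0
[A]2/[A]1 = 1.039 / 0.389 = 2.671
n = ln(1.0) / ln(2.671) = 0.0
Nearest integer order:

0


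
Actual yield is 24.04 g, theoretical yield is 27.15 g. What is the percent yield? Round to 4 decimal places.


% yield = 100 * actual / theoretical
% yield = 100 * 24.04 / 27.15
% yield = 88.54511971 %, rounded to 4 dp:

88.5451 %


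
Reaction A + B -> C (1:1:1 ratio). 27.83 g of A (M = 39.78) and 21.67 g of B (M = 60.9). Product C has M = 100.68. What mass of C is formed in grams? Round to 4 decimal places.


Find moles of each reactant; the smaller value is the limiting reagent in a 1:1:1 reaction, so moles_C equals moles of the limiter.
n_A = mass_A / M_A = 27.83 / 39.78 = 0.699598 mol
n_B = mass_B / M_B = 21.67 / 60.9 = 0.355829 mol
Limiting reagent: B (smaller), n_limiting = 0.355829 mol
mass_C = n_limiting * M_C = 0.355829 * 100.68
mass_C = 35.82486372 g, rounded to 4 dp:

35.8249 g


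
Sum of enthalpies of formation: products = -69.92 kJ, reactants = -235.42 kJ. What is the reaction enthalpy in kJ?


dH_rxn = sum(dH_f products) - sum(dH_f reactants)
dH_rxn = -69.92 - (-235.42)
dH_rxn = 165.5 kJ:

165.50 kJ


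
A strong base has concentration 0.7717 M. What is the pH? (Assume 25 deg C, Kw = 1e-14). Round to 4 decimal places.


A strong base dissociates completely, so [OH-] equals the given concentration.
pOH = -log10([OH-]) = -log10(0.7717) = 0.112551
pH = 14 - pOH = 14 - 0.112551
pH = 13.887449, rounded to 4 dp:

13.8874


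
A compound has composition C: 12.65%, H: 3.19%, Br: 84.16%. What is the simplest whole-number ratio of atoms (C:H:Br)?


Assume 100 g of compound, divide each mass% by atomic mass to get moles, then normalize by the smallest to get a raw atom ratio.
Moles per 100 g: C: 12.65/12.011 = 1.0532, H: 3.19/1.008 = 3.1647, Br: 84.16/79.904 = 1.0533
Raw ratio (divide by min = 1.0532): C: 1.0, H: 3.005, Br: 1.0
Multiply by 1 to clear fractions: C: 1.0 ~= 1, H: 3.005 ~= 3, Br: 1.0 ~= 1
Reduce by GCD to get the simplest whole-number ratio:

1:3:1


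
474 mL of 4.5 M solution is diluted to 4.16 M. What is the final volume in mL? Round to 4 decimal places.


Dilution: M1*V1 = M2*V2, solve for V2.
V2 = M1*V1 / M2
V2 = 4.5 * 474 / 4.16
V2 = 2133.0 / 4.16
V2 = 512.74038462 mL, rounded to 4 dp:

512.7404 mL


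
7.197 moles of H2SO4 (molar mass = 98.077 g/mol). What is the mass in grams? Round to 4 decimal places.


mass = n * M
mass = 7.197 * 98.077
mass = 705.860169 g, rounded to 4 dp:

705.8602 g


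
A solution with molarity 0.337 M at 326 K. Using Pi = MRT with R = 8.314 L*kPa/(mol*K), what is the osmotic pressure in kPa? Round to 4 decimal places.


Osmotic pressure (van't Hoff): Pi = M*R*T.
RT = 8.314 * 326 = 2710.364
Pi = 0.337 * 2710.364
Pi = 913.392668 kPa, rounded to 4 dp:

913.3927 kPa


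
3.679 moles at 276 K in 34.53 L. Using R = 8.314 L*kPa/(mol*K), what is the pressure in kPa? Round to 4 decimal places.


PV = nRT, solve for P = nRT / V.
nRT = 3.679 * 8.314 * 276 = 8442.0689
P = 8442.0689 / 34.53
P = 244.48505358 kPa, rounded to 4 dp:

244.4851 kPa
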